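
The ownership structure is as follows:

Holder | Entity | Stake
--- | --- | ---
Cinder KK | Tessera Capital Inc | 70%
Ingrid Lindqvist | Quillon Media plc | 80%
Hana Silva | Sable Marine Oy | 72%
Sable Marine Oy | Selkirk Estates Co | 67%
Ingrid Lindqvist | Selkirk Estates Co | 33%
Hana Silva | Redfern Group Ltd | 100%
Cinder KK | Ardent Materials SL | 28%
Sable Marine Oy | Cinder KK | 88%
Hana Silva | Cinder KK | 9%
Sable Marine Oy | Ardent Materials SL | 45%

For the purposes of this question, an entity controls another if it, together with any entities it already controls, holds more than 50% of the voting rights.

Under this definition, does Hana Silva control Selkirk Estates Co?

Hana holds 72% of Sable, so Hana controls Sable.
Sable holds 67% of Selkirk, so Hana controls Selkirk.

Yes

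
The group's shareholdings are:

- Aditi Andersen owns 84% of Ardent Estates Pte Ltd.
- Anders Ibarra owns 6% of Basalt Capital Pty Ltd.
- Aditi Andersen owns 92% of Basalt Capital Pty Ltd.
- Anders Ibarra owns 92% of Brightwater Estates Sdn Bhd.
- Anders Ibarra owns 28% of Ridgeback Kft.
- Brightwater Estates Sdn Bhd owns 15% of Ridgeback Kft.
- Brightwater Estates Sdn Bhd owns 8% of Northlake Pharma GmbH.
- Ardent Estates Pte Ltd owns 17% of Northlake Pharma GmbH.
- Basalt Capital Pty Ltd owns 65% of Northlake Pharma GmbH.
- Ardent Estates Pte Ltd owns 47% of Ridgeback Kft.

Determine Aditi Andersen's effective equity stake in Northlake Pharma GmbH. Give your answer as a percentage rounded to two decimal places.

74.08%

Aditi reaches Northlake along 2 paths.
Via Basalt: 92% × 65% = 59.8%.
Via Ardent: 84% × 17% = 14.28%.
Total: 59.8% + 14.28% = 74.08%.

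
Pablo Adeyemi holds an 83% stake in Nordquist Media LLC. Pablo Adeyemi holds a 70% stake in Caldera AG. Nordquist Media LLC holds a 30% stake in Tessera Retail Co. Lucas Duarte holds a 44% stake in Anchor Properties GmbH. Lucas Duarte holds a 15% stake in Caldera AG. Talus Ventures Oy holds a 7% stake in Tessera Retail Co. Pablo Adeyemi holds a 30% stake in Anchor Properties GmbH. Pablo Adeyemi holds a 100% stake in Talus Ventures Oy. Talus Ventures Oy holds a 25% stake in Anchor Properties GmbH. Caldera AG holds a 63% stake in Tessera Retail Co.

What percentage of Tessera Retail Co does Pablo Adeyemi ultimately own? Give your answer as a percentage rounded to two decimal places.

76.00%

Pablo reaches Tessera along 3 paths.
Via Caldera: 70% × 63% = 44.1%.
Via Nordquist: 83% × 30% = 24.9%.
Via Talus: 100% × 7% = 7%.
Total: 44.1% + 24.9% + 7% = 76%.
Rounded: 76.00%.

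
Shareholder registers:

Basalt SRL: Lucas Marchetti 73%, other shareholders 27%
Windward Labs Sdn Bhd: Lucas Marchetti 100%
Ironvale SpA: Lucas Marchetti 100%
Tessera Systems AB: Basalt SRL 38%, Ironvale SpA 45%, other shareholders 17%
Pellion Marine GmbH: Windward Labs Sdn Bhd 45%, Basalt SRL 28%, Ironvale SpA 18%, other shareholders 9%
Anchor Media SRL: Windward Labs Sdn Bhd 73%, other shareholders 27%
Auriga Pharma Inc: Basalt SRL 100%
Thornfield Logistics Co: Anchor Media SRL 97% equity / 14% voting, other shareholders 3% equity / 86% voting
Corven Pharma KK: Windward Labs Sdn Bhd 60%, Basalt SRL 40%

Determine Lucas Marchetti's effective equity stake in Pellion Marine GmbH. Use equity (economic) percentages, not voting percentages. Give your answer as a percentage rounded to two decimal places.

83.44%

Lucas reaches Pellion along 3 paths.
Via Windward: 100% × 45% = 45%.
Via Basalt: 73% × 28% = 20.44%.
Via Ironvale: 100% × 18% = 18%.
Total: 45% + 20.44% + 18% = 83.44%.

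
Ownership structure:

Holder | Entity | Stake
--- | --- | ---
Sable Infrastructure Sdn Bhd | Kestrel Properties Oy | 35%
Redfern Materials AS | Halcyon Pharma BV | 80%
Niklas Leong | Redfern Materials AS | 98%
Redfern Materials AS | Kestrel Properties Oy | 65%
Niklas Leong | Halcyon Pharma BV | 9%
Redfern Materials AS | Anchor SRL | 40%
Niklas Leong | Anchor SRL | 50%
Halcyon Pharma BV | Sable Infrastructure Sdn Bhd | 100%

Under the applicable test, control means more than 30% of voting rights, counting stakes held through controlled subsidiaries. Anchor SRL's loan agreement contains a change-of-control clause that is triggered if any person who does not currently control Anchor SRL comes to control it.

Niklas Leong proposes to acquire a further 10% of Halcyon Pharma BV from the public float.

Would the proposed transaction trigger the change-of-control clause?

No

The purchase changes only Niklas's holdings, so Niklas is the only person who could newly come to control Anchor.
Niklas holds 98% of Redfern, so Niklas controls Redfern.
Niklas and Redfern together hold 50% + 40% = 90% of Anchor, so Niklas controls Anchor.
So Niklas already controls Anchor before the transaction.
After the purchase, Niklas's direct stake in Halcyon rises to 9% + 10% = 19%.
Niklas controlled Anchor already, so this is not a new person acquiring control; every other person's position is unchanged or reduced.
No new person acquires control, so the clause is not triggered.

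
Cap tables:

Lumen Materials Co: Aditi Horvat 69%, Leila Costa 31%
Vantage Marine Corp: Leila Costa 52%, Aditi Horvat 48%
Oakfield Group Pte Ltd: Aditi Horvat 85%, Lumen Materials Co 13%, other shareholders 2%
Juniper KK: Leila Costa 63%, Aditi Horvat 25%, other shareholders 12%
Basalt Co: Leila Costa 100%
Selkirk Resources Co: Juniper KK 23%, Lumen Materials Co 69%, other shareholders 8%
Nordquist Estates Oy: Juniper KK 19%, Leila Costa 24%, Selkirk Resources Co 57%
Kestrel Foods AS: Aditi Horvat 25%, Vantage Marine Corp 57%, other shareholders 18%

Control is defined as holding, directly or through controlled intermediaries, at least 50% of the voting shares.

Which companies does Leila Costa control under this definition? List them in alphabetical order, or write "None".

Basalt Co, Juniper KK, Kestrel Foods AS, Vantage Marine Corp

Leila holds 52% of Vantage, so Leila controls Vantage.
Leila holds 63% of Juniper, so Leila controls Juniper.
Leila holds 100% of Basalt, so Leila controls Basalt.
Vantage holds 57% of Kestrel, so Leila controls Kestrel.
No other company's threshold is met.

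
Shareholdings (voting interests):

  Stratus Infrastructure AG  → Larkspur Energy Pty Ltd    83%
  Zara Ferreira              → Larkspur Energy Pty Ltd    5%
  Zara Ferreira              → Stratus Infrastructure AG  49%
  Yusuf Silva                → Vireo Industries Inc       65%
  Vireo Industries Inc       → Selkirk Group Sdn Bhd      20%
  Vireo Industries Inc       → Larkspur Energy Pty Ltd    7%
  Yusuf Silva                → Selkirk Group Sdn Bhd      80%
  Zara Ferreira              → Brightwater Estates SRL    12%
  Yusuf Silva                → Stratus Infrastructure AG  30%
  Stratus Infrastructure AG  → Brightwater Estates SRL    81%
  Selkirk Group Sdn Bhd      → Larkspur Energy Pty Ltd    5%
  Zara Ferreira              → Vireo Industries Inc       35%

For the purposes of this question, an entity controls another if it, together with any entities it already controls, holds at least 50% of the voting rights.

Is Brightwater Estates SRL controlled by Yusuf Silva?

No

Yusuf holds 65% of Vireo, so Yusuf controls Vireo.
Yusuf and Vireo together hold 80% + 20% = 100% of Selkirk, so Yusuf controls Selkirk.
Neither Yusuf nor any entity Yusuf controls holds any voting interest in Brightwater.
So Yusuf does not control Brightwater.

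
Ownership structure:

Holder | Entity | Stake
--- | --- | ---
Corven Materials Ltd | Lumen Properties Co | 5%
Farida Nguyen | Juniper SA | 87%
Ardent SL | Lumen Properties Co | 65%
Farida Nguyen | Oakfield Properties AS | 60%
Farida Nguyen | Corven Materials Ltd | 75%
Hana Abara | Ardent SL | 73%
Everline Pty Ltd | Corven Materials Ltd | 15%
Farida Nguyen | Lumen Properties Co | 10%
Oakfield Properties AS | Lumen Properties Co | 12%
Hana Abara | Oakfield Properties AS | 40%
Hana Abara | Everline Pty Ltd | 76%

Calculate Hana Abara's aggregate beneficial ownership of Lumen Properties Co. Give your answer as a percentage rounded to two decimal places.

Hana reaches Lumen along 3 paths.
Via Ardent: 73% × 65% = 47.45%.
Via Oakfield: 40% × 12% = 4.8%.
Via Everline → Corven: 76% × 15% × 5% = 0.57%.
Total: 47.45% + 4.8% + 0.57% = 52.82%.

52.82%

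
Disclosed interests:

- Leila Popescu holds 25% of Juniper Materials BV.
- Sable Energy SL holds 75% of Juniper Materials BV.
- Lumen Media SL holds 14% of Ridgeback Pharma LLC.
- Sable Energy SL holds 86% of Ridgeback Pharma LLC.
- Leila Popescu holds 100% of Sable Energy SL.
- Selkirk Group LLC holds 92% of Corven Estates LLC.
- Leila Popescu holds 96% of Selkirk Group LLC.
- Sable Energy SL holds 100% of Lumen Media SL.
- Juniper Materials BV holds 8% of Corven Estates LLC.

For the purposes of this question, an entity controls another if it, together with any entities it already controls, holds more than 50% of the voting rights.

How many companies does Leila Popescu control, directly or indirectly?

Leila holds 96% of Selkirk, so Leila controls Selkirk.
Leila holds 100% of Sable, so Leila controls Sable.
Sable holds 100% of Lumen, so Leila controls Lumen.
Sable and Lumen together hold 86% + 14% = 100% of Ridgeback, so Leila controls Ridgeback.
Sable and Leila together hold 75% + 25% = 100% of Juniper, so Leila controls Juniper.
Juniper and Selkirk together hold 8% + 92% = 100% of Corven, so Leila controls Corven.
Leila controls 6 companies.

6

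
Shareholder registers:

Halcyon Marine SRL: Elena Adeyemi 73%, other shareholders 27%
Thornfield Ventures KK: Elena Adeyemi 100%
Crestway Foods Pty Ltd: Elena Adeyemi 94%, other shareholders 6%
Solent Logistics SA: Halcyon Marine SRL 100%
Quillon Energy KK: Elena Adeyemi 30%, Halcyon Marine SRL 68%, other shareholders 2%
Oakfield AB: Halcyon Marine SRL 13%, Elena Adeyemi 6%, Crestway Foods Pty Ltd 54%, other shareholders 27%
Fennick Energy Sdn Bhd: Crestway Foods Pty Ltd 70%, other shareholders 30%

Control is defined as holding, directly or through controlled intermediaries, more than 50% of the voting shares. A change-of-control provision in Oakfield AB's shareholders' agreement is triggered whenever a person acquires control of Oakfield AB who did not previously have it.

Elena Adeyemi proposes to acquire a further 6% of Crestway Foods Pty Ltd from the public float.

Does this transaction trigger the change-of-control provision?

The purchase changes only Elena's holdings, so Elena is the only person who could newly come to control Oakfield.
Elena holds 94% of Crestway, so Elena controls Crestway.
Elena holds 73% of Halcyon, so Elena controls Halcyon.
Halcyon and Elena and Crestway together hold 13% + 6% + 54% = 73% of Oakfield, so Elena controls Oakfield.
So Elena already controls Oakfield before the transaction.
After the purchase, Elena's direct stake in Crestway rises to 94% + 6% = 100%.
Elena controlled Oakfield already, so this is not a new person acquiring control; every other person's position is unchanged or reduced.
No new person acquires control, so the clause is not triggered.

No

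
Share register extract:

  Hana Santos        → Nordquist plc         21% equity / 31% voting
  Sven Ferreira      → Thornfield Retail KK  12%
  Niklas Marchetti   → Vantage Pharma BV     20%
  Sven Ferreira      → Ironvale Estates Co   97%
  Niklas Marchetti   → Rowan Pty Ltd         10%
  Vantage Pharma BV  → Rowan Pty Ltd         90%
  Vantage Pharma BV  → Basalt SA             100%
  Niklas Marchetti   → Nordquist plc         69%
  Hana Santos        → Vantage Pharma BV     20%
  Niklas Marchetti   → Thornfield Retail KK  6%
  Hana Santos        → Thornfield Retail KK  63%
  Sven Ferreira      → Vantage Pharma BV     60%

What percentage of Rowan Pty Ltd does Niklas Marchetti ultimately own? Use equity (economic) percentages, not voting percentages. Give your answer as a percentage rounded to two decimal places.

Niklas reaches Rowan along 2 paths.
Direct stake: 10% = 10%.
Via Vantage: 20% × 90% = 18%.
Total: 10% + 18% = 28%.
Rounded: 28.00%.

28.00%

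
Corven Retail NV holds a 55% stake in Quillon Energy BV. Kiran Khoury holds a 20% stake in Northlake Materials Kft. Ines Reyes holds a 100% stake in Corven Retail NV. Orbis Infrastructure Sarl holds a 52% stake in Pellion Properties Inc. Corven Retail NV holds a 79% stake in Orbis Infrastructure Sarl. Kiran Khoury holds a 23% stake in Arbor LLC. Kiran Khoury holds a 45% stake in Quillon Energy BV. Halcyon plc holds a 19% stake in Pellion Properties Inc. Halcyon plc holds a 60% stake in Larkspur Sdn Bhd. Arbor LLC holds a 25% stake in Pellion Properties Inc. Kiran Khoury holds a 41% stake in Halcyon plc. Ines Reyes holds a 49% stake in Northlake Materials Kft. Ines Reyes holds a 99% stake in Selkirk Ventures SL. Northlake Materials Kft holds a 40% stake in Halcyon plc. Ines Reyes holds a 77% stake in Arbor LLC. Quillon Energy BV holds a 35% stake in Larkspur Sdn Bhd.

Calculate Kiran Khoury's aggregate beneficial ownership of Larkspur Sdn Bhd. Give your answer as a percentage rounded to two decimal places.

45.15%

Kiran reaches Larkspur along 3 paths.
Via Northlake → Halcyon: 20% × 40% × 60% = 4.8%.
Via Halcyon: 41% × 60% = 24.6%.
Via Quillon: 45% × 35% = 15.75%.
Total: 4.8% + 24.6% + 15.75% = 45.15%.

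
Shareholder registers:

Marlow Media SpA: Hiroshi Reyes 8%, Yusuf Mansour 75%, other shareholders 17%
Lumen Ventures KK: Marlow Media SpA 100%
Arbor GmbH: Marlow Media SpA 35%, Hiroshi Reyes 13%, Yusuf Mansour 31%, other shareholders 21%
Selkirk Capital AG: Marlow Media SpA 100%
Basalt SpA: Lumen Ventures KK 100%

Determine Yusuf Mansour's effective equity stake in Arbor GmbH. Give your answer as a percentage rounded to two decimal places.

Yusuf reaches Arbor along 2 paths.
Via Marlow: 75% × 35% = 26.25%.
Direct stake: 31% = 31%.
Total: 26.25% + 31% = 57.25%.

57.25%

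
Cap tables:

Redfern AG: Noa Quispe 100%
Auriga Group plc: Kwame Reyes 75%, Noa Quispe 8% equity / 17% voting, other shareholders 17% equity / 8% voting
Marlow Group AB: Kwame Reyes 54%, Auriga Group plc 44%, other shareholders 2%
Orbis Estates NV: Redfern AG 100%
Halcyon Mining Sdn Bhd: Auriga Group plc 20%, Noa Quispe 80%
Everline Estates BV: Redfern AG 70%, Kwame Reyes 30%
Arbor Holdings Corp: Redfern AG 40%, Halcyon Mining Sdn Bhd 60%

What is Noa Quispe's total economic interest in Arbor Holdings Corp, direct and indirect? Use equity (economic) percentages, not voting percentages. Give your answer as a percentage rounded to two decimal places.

Noa reaches Arbor along 3 paths.
Via Redfern: 100% × 40% = 40%.
Via Auriga → Halcyon: 8% × 20% × 60% = 0.96%.
Via Halcyon: 80% × 60% = 48%.
Total: 40% + 0.96% + 48% = 88.96%.

88.96%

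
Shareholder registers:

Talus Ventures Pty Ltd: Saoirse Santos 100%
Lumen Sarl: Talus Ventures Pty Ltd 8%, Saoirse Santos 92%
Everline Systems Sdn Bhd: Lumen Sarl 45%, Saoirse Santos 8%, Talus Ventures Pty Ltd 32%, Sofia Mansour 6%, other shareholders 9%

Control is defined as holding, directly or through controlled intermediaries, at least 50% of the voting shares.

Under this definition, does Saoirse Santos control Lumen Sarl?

Yes

Saoirse holds 100% of Talus, so Saoirse controls Talus.
Talus and Saoirse together hold 8% + 92% = 100% of Lumen, so Saoirse controls Lumen.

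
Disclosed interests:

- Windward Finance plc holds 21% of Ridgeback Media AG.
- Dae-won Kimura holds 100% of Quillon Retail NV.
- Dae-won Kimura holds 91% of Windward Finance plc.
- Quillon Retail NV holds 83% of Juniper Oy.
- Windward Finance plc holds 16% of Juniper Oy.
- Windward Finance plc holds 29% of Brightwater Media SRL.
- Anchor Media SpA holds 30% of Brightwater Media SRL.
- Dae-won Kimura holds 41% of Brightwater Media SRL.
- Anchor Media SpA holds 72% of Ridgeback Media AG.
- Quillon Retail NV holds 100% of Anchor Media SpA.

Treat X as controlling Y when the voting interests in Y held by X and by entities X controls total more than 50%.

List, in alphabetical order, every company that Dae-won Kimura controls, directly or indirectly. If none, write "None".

Dae-won holds 100% of Quillon, so Dae-won controls Quillon.
Dae-won holds 91% of Windward, so Dae-won controls Windward.
Quillon holds 100% of Anchor, so Dae-won controls Anchor.
Anchor and Windward together hold 72% + 21% = 93% of Ridgeback, so Dae-won controls Ridgeback.
Quillon and Windward together hold 83% + 16% = 99% of Juniper, so Dae-won controls Juniper.
Anchor and Windward and Dae-won together hold 30% + 29% + 41% = 100% of Brightwater, so Dae-won controls Brightwater.

Anchor Media SpA, Brightwater Media SRL, Juniper Oy, Quillon Retail NV, Ridgeback Media AG, Windward Finance plc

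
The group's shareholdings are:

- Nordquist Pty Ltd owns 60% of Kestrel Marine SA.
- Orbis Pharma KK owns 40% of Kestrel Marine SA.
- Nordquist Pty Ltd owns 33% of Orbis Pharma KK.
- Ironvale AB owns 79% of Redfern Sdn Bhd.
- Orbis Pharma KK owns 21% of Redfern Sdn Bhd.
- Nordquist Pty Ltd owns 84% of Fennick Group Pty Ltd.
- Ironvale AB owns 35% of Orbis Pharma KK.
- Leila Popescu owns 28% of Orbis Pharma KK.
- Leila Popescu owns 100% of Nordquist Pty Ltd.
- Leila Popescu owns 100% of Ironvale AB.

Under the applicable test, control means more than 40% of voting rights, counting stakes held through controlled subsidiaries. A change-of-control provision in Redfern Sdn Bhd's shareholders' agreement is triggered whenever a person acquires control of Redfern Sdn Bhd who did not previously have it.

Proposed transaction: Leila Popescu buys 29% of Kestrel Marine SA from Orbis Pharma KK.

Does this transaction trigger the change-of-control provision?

No

The purchase adds only to Leila's holdings (Orbis's stake shrinks), so Leila is the only person who could newly come to control Redfern.
Leila holds 100% of Ironvale, so Leila controls Ironvale.
Leila holds 100% of Nordquist, so Leila controls Nordquist.
Leila and Nordquist and Ironvale together hold 28% + 33% + 35% = 96% of Orbis, so Leila controls Orbis.
Ironvale and Orbis together hold 79% + 21% = 100% of Redfern, so Leila controls Redfern.
So Leila already controls Redfern before the transaction.
After the purchase, Leila holds 29% of Kestrel directly, and Orbis's stake falls to 11%.
Leila controlled Redfern already, so this is not a new person acquiring control; every other person's position is unchanged or reduced.
No new person acquires control, so the clause is not triggered.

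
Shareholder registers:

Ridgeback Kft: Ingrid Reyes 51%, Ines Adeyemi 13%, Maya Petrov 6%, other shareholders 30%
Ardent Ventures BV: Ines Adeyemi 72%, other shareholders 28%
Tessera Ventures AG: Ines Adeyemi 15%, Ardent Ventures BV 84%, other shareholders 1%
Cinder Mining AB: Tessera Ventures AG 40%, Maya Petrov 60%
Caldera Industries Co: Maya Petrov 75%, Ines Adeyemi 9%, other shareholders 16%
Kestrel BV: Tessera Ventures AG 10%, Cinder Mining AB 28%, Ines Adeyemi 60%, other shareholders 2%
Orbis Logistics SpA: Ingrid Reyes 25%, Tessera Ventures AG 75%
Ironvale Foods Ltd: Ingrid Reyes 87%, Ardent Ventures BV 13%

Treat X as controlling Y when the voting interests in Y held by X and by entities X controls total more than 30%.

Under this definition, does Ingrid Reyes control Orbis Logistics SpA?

No

Ingrid holds 51% of Ridgeback, so Ingrid controls Ridgeback.
Ingrid holds 87% of Ironvale, so Ingrid controls Ironvale.
In Orbis, Ingrid's side holds only 25%, not > 30%.
So Ingrid does not control Orbis.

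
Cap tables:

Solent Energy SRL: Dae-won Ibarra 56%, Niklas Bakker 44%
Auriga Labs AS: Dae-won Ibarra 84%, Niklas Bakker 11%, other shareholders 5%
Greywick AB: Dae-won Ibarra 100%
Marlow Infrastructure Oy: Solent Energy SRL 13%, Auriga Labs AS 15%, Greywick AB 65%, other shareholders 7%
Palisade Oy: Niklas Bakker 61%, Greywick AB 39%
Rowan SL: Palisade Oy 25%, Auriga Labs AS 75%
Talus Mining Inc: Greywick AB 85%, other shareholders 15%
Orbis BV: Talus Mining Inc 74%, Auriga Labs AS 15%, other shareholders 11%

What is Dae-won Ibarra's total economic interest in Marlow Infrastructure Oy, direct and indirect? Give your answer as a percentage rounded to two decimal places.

84.88%

Dae-won reaches Marlow along 3 paths.
Via Solent: 56% × 13% = 7.28%.
Via Auriga: 84% × 15% = 12.6%.
Via Greywick: 100% × 65% = 65%.
Total: 7.28% + 12.6% + 65% = 84.88%.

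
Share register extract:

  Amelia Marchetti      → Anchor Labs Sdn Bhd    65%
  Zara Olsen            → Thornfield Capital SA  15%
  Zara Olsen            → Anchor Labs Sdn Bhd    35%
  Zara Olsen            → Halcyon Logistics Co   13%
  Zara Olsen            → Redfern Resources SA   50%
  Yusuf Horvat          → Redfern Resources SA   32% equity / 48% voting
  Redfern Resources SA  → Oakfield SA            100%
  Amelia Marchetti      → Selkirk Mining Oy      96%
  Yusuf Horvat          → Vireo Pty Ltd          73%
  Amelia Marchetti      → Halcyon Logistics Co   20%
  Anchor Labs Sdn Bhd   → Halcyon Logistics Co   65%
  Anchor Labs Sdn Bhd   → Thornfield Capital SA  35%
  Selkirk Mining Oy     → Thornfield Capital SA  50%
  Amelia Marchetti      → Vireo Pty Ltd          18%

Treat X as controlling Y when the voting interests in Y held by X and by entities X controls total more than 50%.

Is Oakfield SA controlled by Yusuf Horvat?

No

Yusuf holds 73% of Vireo, so Yusuf controls Vireo.
Neither Yusuf nor any entity Yusuf controls holds any voting interest in Oakfield.
So Yusuf does not control Oakfield.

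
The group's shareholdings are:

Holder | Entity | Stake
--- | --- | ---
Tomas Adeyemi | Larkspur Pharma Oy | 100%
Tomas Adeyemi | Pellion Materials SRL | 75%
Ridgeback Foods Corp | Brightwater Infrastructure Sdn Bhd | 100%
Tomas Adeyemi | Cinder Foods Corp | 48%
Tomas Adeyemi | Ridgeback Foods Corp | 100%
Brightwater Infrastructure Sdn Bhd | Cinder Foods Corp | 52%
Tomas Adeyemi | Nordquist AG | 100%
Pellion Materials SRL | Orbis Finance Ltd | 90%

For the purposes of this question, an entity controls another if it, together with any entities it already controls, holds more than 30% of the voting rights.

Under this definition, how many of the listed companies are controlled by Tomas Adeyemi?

7

Tomas holds 100% of Ridgeback, so Tomas controls Ridgeback.
Tomas holds 100% of Nordquist, so Tomas controls Nordquist.
Tomas holds 75% of Pellion, so Tomas controls Pellion.
Ridgeback holds 100% of Brightwater, so Tomas controls Brightwater.
Tomas holds 100% of Larkspur, so Tomas controls Larkspur.
Pellion holds 90% of Orbis, so Tomas controls Orbis.
Brightwater and Tomas together hold 52% + 48% = 100% of Cinder, so Tomas controls Cinder.
Tomas controls 7 companies.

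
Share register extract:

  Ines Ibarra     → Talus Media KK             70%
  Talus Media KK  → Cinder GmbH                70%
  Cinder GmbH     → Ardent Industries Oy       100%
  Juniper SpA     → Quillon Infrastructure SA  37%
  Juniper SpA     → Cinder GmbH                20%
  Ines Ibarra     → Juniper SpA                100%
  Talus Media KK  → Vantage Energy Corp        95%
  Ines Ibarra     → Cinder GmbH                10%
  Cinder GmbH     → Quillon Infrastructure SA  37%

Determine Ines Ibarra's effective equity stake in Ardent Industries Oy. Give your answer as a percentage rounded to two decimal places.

Ines reaches Ardent along 3 paths.
Via Talus → Cinder: 70% × 70% × 100% = 49%.
Via Juniper → Cinder: 100% × 20% × 100% = 20%.
Via Cinder: 10% × 100% = 10%.
Total: 49% + 20% + 10% = 79%.
Rounded: 79.00%.

79.00%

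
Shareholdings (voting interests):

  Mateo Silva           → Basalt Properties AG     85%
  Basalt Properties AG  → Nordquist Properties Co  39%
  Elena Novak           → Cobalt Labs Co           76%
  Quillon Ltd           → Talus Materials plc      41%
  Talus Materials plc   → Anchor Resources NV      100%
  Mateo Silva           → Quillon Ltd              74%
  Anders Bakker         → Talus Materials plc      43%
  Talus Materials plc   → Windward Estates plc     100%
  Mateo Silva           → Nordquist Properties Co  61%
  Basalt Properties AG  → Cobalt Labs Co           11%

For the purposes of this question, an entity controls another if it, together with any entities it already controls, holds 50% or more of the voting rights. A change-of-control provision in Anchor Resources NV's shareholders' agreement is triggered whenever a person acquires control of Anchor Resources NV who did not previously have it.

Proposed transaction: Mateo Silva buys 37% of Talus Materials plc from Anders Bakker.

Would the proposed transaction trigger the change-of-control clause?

Yes

The purchase adds only to Mateo's holdings (Anders's stake shrinks), so Mateo is the only person who could newly come to control Anchor.
Mateo holds 74% of Quillon, so Mateo controls Quillon.
Mateo holds 85% of Basalt, so Mateo controls Basalt.
Basalt and Mateo together hold 39% + 61% = 100% of Nordquist, so Mateo controls Nordquist.
Neither Mateo nor any entity Mateo controls holds any voting interest in Anchor.
So before the transaction, Mateo does not control Anchor.
After the purchase, Mateo holds 37% of Talus directly, and Anders's stake falls to 6%.
Quillon and Mateo together hold 41% + 37% = 78% of Talus, so Mateo controls Talus.
Talus holds 100% of Anchor, so Mateo controls Anchor.
Mateo did not control Anchor before and does after, so the clause is triggered.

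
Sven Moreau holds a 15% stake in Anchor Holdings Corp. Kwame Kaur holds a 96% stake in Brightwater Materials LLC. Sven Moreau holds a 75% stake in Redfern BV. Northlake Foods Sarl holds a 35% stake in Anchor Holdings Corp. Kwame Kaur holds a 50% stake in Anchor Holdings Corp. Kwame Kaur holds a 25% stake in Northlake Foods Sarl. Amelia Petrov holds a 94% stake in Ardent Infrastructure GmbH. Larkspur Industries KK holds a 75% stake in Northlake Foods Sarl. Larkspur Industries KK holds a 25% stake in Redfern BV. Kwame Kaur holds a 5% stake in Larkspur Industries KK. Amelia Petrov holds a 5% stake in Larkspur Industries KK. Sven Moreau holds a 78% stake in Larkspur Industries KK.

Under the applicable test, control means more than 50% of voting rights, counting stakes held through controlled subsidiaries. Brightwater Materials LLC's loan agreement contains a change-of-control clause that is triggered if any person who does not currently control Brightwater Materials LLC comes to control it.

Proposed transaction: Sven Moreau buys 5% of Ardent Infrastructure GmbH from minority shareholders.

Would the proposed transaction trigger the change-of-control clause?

The purchase changes only Sven's holdings, so Sven is the only person who could newly come to control Brightwater.
Sven holds 78% of Larkspur, so Sven controls Larkspur.
Sven and Larkspur together hold 75% + 25% = 100% of Redfern, so Sven controls Redfern.
Larkspur holds 75% of Northlake, so Sven controls Northlake.
Neither Sven nor any entity Sven controls holds any voting interest in Brightwater.
So before the transaction, Sven does not control Brightwater.
After the purchase, Sven holds 5% of Ardent directly.
Sven's side now holds 5% of Ardent, not > 50%, so Sven still does not control Ardent.
After the transaction, neither Sven nor any entity Sven controls holds a voting interest in Brightwater, so Sven still does not control it.
No new person acquires control, so the clause is not triggered.

No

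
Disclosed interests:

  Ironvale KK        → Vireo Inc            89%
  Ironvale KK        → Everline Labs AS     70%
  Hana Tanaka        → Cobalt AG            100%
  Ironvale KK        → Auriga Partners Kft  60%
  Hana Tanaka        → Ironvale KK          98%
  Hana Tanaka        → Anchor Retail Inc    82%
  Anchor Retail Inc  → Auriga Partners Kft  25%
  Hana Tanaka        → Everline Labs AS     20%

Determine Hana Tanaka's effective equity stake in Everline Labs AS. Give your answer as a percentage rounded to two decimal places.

Hana reaches Everline along 2 paths.
Via Ironvale: 98% × 70% = 68.6%.
Direct stake: 20% = 20%.
Total: 68.6% + 20% = 88.6%.
Rounded: 88.60%.

88.60%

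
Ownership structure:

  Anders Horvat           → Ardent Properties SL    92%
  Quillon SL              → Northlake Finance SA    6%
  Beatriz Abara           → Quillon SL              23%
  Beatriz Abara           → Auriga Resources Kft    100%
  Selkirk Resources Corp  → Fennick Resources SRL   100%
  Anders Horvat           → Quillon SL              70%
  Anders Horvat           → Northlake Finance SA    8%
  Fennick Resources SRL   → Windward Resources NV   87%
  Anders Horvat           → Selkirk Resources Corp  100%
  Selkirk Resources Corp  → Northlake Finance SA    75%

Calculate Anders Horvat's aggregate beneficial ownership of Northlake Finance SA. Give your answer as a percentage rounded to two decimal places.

Anders reaches Northlake along 3 paths.
Via Selkirk: 100% × 75% = 75%.
Via Quillon: 70% × 6% = 4.2%.
Direct stake: 8% = 8%.
Total: 75% + 4.2% + 8% = 87.2%.
Rounded: 87.20%.

87.20%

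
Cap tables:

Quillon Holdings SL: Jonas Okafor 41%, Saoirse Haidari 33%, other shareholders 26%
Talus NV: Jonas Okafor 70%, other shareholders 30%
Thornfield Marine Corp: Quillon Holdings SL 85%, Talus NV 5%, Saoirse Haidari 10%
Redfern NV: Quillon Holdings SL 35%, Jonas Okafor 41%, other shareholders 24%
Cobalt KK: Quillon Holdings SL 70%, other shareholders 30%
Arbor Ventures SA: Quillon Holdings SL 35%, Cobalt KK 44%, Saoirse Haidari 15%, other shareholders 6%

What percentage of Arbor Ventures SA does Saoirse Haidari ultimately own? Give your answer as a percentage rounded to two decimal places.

36.71%

Saoirse reaches Arbor along 3 paths.
Via Quillon: 33% × 35% = 11.55%.
Via Quillon → Cobalt: 33% × 70% × 44% = 10.164%.
Direct stake: 15% = 15%.
Total: 11.55% + 10.164% + 15% = 36.714%.
Rounded: 36.71%.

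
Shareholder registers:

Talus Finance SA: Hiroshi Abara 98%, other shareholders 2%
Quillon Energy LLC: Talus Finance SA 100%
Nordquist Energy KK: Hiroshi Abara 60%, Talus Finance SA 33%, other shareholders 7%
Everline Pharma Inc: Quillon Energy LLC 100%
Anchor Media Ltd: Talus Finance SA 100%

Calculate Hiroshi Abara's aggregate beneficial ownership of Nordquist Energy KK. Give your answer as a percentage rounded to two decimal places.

92.34%

Hiroshi reaches Nordquist along 2 paths.
Direct stake: 60% = 60%.
Via Talus: 98% × 33% = 32.34%.
Total: 60% + 32.34% = 92.34%.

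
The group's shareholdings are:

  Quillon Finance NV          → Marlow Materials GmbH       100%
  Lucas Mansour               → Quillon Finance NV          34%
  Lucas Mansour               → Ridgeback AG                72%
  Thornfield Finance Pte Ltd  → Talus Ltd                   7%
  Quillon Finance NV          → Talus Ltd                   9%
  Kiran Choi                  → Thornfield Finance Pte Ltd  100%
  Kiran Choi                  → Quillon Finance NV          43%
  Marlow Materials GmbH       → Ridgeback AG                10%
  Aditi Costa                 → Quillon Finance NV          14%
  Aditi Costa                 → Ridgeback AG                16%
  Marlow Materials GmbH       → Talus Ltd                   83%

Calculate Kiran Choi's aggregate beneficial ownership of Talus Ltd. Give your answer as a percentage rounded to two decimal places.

Kiran reaches Talus along 3 paths.
Via Quillon: 43% × 9% = 3.87%.
Via Quillon → Marlow: 43% × 100% × 83% = 35.69%.
Via Thornfield: 100% × 7% = 7%.
Total: 3.87% + 35.69% + 7% = 46.56%.

46.56%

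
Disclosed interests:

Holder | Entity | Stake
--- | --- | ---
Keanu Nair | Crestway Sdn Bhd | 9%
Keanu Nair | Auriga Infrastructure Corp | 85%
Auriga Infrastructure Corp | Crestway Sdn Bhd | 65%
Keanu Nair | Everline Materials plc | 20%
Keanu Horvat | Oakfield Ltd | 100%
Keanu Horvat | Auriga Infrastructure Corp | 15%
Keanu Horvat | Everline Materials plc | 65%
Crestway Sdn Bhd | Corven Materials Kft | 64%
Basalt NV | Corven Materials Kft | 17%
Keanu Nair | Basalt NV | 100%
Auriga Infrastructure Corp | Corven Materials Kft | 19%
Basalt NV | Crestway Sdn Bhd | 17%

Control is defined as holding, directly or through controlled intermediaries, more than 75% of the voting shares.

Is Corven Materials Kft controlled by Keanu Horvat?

Keanu Horvat holds 100% of Oakfield, so Keanu Horvat controls Oakfield.
Neither Keanu Horvat nor any entity Keanu Horvat controls holds any voting interest in Corven.
So Keanu Horvat does not control Corven.

No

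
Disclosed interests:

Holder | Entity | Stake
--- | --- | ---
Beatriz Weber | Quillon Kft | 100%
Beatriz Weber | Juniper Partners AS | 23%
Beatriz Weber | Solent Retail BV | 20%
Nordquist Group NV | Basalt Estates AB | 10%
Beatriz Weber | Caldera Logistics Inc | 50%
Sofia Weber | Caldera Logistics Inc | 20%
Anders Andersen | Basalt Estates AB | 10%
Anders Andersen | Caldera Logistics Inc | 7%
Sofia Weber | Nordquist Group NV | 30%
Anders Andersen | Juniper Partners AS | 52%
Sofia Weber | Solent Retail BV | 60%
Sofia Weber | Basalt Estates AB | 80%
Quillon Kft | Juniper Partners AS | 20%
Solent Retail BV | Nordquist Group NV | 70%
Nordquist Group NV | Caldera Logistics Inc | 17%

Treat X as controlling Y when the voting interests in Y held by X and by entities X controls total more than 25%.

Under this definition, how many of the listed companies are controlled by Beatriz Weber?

Beatriz holds 100% of Quillon, so Beatriz controls Quillon.
Quillon and Beatriz together hold 20% + 23% = 43% of Juniper, so Beatriz controls Juniper.
Beatriz holds 50% of Caldera, so Beatriz controls Caldera.
No other company's threshold is met.
Beatriz controls 3 companies.

3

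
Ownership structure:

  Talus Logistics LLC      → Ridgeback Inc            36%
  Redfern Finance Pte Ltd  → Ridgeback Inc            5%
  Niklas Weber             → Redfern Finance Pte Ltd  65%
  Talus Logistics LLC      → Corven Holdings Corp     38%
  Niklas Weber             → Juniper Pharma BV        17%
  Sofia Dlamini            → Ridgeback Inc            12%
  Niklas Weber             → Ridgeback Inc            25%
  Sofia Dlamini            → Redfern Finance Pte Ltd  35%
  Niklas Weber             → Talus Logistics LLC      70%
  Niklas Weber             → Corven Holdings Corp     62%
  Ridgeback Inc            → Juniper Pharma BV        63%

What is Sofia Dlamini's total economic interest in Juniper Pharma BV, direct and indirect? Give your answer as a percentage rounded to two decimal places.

8.66%

Sofia reaches Juniper along 2 paths.
Via Ridgeback: 12% × 63% = 7.56%.
Via Redfern → Ridgeback: 35% × 5% × 63% = 1.1025%.
Total: 7.56% + 1.1025% = 8.6625%.
Rounded: 8.66%.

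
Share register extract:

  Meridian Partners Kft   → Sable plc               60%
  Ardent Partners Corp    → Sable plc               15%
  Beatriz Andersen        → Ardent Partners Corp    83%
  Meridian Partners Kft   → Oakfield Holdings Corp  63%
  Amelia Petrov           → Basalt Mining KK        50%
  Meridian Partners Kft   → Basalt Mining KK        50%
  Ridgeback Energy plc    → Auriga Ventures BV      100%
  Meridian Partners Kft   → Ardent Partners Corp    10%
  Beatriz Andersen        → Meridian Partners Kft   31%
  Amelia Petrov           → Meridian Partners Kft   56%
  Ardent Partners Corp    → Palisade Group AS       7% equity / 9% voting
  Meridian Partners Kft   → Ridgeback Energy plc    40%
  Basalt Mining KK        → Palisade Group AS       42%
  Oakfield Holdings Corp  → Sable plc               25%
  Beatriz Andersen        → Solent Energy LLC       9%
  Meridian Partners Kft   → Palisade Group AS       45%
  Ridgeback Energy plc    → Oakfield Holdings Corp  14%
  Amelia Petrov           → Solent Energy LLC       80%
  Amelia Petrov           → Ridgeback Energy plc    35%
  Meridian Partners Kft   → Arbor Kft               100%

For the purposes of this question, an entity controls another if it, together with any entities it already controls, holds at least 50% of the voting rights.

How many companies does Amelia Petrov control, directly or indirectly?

9

Amelia holds 80% of Solent, so Amelia controls Solent.
Amelia holds 56% of Meridian, so Amelia controls Meridian.
Amelia and Meridian together hold 35% + 40% = 75% of Ridgeback, so Amelia controls Ridgeback.
Ridgeback holds 100% of Auriga, so Amelia controls Auriga.
Amelia and Meridian together hold 50% + 50% = 100% of Basalt, so Amelia controls Basalt.
Ridgeback and Meridian together hold 14% + 63% = 77% of Oakfield, so Amelia controls Oakfield.
Meridian holds 100% of Arbor, so Amelia controls Arbor.
Meridian and Basalt together hold 45% + 42% = 87% of Palisade, so Amelia controls Palisade.
Oakfield and Meridian together hold 25% + 60% = 85% of Sable, so Amelia controls Sable.
No other company's threshold is met.
Amelia controls 9 companies.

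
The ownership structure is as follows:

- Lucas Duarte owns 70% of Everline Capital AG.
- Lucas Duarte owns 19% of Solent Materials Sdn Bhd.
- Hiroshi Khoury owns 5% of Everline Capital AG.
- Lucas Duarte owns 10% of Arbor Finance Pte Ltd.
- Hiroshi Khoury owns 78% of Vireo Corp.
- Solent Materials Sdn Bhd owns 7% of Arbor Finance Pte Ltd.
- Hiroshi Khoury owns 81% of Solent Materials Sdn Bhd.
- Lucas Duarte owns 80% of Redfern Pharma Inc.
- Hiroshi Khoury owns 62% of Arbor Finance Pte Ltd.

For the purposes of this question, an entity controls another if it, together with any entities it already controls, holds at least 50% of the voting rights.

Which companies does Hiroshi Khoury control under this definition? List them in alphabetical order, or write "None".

Arbor Finance Pte Ltd, Solent Materials Sdn Bhd, Vireo Corp

Hiroshi holds 78% of Vireo, so Hiroshi controls Vireo.
Hiroshi holds 81% of Solent, so Hiroshi controls Solent.
Hiroshi and Solent together hold 62% + 7% = 69% of Arbor, so Hiroshi controls Arbor.
No other company's threshold is met.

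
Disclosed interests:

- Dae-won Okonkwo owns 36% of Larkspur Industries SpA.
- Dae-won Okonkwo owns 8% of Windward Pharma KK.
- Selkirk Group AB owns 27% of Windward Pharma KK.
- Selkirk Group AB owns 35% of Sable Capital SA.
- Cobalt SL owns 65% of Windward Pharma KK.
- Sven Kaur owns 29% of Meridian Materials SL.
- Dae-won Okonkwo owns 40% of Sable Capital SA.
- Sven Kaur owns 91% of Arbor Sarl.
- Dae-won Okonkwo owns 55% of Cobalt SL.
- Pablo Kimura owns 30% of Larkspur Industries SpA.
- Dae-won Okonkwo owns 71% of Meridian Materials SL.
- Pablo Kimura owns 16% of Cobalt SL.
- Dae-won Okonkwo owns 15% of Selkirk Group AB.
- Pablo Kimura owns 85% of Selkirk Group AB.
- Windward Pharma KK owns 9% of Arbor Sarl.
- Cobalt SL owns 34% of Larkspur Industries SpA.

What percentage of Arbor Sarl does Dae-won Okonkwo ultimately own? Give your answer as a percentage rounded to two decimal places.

Dae-won reaches Arbor along 3 paths.
Via Selkirk → Windward: 15% × 27% × 9% = 0.3645%.
Via Cobalt → Windward: 55% × 65% × 9% = 3.2175%.
Via Windward: 8% × 9% = 0.72%.
Total: 0.3645% + 3.2175% + 0.72% = 4.302%.
Rounded: 4.30%.

4.30%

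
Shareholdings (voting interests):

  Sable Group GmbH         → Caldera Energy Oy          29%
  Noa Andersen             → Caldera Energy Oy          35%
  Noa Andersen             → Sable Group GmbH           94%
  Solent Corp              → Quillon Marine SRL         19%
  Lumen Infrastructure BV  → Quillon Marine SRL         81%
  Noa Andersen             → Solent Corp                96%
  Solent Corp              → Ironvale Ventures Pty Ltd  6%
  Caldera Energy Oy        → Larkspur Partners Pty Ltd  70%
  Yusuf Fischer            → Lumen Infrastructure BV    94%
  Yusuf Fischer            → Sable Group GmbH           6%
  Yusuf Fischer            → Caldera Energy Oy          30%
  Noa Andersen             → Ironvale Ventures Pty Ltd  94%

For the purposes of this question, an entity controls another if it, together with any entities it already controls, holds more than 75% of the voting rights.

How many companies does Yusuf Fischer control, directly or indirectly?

2

Yusuf holds 94% of Lumen, so Yusuf controls Lumen.
Lumen holds 81% of Quillon, so Yusuf controls Quillon.
No other company's threshold is met.
Yusuf controls 2 companies.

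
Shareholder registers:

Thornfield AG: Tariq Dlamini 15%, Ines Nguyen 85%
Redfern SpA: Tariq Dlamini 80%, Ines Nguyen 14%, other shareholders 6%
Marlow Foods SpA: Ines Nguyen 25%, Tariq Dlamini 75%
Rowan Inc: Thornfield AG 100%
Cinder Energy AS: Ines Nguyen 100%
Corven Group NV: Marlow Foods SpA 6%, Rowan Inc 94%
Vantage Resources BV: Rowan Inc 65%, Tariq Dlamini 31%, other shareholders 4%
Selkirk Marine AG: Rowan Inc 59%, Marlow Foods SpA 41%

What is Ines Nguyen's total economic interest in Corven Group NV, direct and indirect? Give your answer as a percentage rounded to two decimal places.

81.40%

Ines reaches Corven along 2 paths.
Via Marlow: 25% × 6% = 1.5%.
Via Thornfield → Rowan: 85% × 100% × 94% = 79.9%.
Total: 1.5% + 79.9% = 81.4%.
Rounded: 81.40%.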